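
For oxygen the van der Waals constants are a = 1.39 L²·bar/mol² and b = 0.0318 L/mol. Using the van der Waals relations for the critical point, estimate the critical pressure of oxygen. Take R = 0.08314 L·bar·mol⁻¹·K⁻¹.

P_c ≈ 50.91 bar

For a van der Waals gas, P_c = a/(27b²).
P_c = 1.39/(27×(0.0318)²) = 1.39/0.027303 = 50.91 bar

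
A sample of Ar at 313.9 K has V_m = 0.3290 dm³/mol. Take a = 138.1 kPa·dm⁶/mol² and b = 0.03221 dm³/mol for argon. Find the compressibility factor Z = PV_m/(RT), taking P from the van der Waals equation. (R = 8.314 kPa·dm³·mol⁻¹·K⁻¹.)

P = RT/(V_m − b) − a/V_m² = (8.314)(313.9)/(0.3290 − 0.03221) − 138.1/(0.3290)²
  = 2609.8/0.29679 − 1275.9 = 8793.4 − 1275.9 = 7517.5 kPa
Z = PV_m/(RT) = (7517.5)(0.3290)/((8.314)(313.9)) = 2473.3/2609.8 = 0.9477

Z ≈ 0.9477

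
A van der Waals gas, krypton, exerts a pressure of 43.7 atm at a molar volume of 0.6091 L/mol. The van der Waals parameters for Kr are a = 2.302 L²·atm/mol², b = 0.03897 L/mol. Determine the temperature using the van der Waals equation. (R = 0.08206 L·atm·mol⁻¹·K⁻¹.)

T = (P + a/V_m²)(V_m − b)/R
P + a/V_m² = 43.7 + 2.302/(0.6091)² = 49.905 atm
V_m − b = 0.6091 − 0.03897 = 0.57013 L/mol
T = (49.905)(0.57013)/0.08206 = 346.7 K

T ≈ 346.7 K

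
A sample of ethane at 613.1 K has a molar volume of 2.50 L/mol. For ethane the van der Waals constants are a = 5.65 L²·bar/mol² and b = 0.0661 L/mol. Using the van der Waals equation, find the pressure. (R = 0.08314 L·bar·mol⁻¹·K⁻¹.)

P = RT/(V_m − b) − a/V_m²
RT/(V_m − b) = (0.08314)(613.1)/(2.50 − 0.0661) = 50.973/2.4339 = 20.943 bar
a/V_m² = 5.65/(2.50)² = 0.90400 bar
P = 20.943 − 0.90400 = 20.04 bar

P ≈ 20.04 bar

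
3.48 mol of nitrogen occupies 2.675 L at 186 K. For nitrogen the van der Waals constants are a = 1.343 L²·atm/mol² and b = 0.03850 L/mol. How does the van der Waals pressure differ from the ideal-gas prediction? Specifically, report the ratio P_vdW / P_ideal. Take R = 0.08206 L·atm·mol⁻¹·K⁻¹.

P_vdW / P_ideal ≈ 0.9383

Ideal: P_ideal = nRT/V = (3.48)(0.08206)(186)/2.675 = 19.8564 atm
vdW: P = nRT/(V − nb) − a n²/V² = 53.1158/2.54102 − 16.2643/7.15563 = 20.9033 − 2.27294 = 18.6304 atm
Ratio = 18.6304/19.8564 = 0.9383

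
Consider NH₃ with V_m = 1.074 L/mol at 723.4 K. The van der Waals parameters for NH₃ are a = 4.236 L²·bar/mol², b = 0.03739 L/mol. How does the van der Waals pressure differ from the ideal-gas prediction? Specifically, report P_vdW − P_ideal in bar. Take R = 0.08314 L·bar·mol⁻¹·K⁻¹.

ΔP ≈ -1.653 bar

Ideal: P_ideal = RT/V_m = (0.08314)(723.4)/1.074 = 55.9995 bar
vdW: P = RT/(V_m − b) − a/V_m² = 60.1435/1.03661 − 4.236/1.15348 = 58.0194 − 3.67237 = 54.3470 bar
ΔP = 54.3470 − 55.9995 = -1.653 bar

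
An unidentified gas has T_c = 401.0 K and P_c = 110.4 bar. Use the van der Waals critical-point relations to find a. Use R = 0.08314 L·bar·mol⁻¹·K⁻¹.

From T_c = 8a/(27Rb) and P_c = a/(27b²): a = 27 R² T_c²/(64 P_c).
a = 27×(0.08314)²×(401.0)²/(64×110.4) = 30010/7065.6 = 4.247 L²·bar/mol²

a ≈ 4.247 L²·bar/mol²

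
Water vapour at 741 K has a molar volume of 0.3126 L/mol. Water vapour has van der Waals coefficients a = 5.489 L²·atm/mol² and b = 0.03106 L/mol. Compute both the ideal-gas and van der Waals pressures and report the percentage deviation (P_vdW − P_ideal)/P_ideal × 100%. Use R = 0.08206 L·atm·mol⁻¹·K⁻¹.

Ideal: P_ideal = RT/V_m = (0.08206)(741)/0.3126 = 194.518 atm
vdW: P = RT/(V_m − b) − a/V_m² = 60.8065/0.281540 − 5.489/0.0977188 = 215.978 − 56.1714 = 159.807 atm
% deviation = (159.807 − 194.518)/194.518 × 100% = -17.84%

-17.84 %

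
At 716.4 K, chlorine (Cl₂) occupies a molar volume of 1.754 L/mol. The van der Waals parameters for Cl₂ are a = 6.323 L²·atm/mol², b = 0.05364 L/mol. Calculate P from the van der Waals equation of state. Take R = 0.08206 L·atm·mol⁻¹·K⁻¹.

P ≈ 32.52 atm

P = RT/(V_m − b) − a/V_m²
RT/(V_m − b) = (0.08206)(716.4)/(1.754 − 0.05364) = 58.788/1.7004 = 34.573 atm
a/V_m² = 6.323/(1.754)² = 2.0552 atm
P = 34.573 − 2.0552 = 32.52 atm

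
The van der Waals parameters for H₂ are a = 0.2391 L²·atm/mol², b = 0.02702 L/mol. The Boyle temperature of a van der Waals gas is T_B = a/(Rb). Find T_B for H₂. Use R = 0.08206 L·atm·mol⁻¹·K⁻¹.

For a van der Waals gas the second virial coefficient B₂ = b − a/(RT) vanishes at T_B = a/(Rb).
T_B = 0.2391/(0.08206×0.02702) = 0.2391/0.0022173 = 107.8 K

T_B ≈ 107.8 K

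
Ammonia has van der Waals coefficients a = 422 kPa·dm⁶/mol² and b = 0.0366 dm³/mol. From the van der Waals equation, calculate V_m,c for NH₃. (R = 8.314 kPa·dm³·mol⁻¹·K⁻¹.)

V_m,c ≈ 0.1098 dm³/mol

For a van der Waals gas, V_m,c = 3b.
V_m,c = 3×0.0366 = 0.1098 dm³/mol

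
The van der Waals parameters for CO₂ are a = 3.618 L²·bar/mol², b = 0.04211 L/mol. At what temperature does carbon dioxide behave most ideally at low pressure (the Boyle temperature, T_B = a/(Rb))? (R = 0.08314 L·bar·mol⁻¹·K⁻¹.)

T_B ≈ 1033 K

For a van der Waals gas the second virial coefficient B₂ = b − a/(RT) vanishes at T_B = a/(Rb).
T_B = 3.618/(0.08314×0.04211) = 3.618/0.0035010 = 1033 K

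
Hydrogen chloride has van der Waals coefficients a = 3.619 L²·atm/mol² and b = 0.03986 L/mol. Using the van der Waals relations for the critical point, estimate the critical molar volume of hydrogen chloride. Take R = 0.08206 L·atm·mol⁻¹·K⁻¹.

For a van der Waals gas, V_m,c = 3b.
V_m,c = 3×0.03986 = 0.1196 L/mol

V_m,c ≈ 0.1196 L/mol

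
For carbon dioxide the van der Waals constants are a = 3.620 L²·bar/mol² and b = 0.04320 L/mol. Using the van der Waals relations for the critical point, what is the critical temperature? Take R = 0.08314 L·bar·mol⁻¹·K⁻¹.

T_c ≈ 298.6 K

For a van der Waals gas, T_c = 8a/(27Rb).
T_c = 8×3.620/(27×0.08314×0.04320) = 28.960/0.096974 = 298.6 K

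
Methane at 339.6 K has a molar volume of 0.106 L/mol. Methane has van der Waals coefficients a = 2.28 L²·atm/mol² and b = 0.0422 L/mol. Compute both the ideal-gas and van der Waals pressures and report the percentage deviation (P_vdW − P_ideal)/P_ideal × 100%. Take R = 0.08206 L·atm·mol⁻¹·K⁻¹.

Ideal: P_ideal = RT/V_m = (0.08206)(339.6)/0.106 = 262.902 atm
vdW: P = RT/(V_m − b) − a/V_m² = 27.8676/0.0638000 − 2.28/0.0112360 = 436.796 − 202.919 = 233.877 atm
% deviation = (233.877 − 262.902)/262.902 × 100% = -11.04%

-11.04 %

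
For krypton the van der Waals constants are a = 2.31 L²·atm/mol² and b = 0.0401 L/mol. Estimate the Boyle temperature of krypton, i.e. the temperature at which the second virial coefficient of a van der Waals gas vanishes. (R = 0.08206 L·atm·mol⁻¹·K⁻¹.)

T_B ≈ 702.0 K

For a van der Waals gas the second virial coefficient B₂ = b − a/(RT) vanishes at T_B = a/(Rb).
T_B = 2.31/(0.08206×0.0401) = 2.31/0.0032906 = 702.0 K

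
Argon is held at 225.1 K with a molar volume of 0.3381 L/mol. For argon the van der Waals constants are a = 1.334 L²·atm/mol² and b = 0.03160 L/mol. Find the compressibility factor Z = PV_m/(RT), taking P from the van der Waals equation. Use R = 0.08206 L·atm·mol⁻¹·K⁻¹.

Z ≈ 0.8895

P = RT/(V_m − b) − a/V_m² = (0.08206)(225.1)/(0.3381 − 0.03160) − 1.334/(0.3381)²
  = 18.472/0.30650 − 11.670 = 60.268 − 11.670 = 48.598 atm
Z = PV_m/(RT) = (48.598)(0.3381)/((0.08206)(225.1)) = 16.431/18.472 = 0.8895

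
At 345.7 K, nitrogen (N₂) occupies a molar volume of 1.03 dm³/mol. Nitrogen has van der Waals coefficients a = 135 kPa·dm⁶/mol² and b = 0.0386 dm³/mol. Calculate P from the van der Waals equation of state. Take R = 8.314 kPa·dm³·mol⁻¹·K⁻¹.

P ≈ 2772 kPa

P = RT/(V_m − b) − a/V_m²
RT/(V_m − b) = (8.314)(345.7)/(1.03 − 0.0386) = 2874.1/0.99140 = 2899.0 kPa
a/V_m² = 135/(1.03)² = 127.25 kPa
P = 2899.0 − 127.25 = 2772 kPa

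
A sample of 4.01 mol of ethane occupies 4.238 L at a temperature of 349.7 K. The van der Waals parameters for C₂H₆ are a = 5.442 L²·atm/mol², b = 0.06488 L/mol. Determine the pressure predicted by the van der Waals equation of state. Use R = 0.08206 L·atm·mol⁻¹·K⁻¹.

P ≈ 24.06 atm

P = nRT/(V − nb) − a n²/V²
nRT/(V − nb) = (4.01)(0.08206)(349.7)/(4.238 − 4.01×0.06488) = 115.07/3.9778 = 28.928 atm
a n²/V² = (5.442)(4.01)²/(4.238)² = 4.8722 atm
P = 28.928 − 4.8722 = 24.06 atm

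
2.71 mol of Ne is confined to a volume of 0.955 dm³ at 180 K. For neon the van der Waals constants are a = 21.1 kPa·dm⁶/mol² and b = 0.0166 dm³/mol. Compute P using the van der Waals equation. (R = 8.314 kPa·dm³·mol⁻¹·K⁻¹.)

P = nRT/(V − nb) − a n²/V²
nRT/(V − nb) = (2.71)(8.314)(180)/(0.955 − 2.71×0.0166) = 4055.6/0.91001 = 4456.7 kPa
a n²/V² = (21.1)(2.71)²/(0.955)² = 169.91 kPa
P = 4456.7 − 169.91 = 4287 kPa

P ≈ 4287 kPa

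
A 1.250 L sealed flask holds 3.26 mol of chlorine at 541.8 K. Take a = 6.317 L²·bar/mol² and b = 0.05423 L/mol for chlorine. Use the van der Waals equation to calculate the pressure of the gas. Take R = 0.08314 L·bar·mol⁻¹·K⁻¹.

P ≈ 93.86 bar

P = nRT/(V − nb) − a n²/V²
nRT/(V − nb) = (3.26)(0.08314)(541.8)/(1.250 − 3.26×0.05423) = 146.85/1.0732 = 136.83 bar
a n²/V² = (6.317)(3.26)²/(1.250)² = 42.966 bar
P = 136.83 − 42.966 = 93.86 bar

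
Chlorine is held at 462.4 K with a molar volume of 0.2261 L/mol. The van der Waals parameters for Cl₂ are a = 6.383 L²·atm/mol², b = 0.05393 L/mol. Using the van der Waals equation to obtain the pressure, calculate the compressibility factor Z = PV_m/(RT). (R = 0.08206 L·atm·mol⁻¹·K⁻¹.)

P = RT/(V_m − b) − a/V_m² = (0.08206)(462.4)/(0.2261 − 0.05393) − 6.383/(0.2261)²
  = 37.945/0.17217 − 124.86 = 220.39 − 124.86 = 95.53 atm
Z = PV_m/(RT) = (95.53)(0.2261)/((0.08206)(462.4)) = 21.599/37.945 = 0.5692

Z ≈ 0.5692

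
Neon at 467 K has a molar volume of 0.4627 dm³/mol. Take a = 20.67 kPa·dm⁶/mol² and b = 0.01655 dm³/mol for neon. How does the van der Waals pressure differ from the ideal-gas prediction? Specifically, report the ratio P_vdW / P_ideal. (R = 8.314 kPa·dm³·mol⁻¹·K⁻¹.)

Ideal: P_ideal = RT/V_m = (8.314)(467)/0.4627 = 8391.26 kPa
vdW: P = RT/(V_m − b) − a/V_m² = 3882.64/0.446150 − 20.67/0.214091 = 8702.54 − 96.5477 = 8605.99 kPa
Ratio = 8605.99/8391.26 = 1.026

P_vdW / P_ideal ≈ 1.026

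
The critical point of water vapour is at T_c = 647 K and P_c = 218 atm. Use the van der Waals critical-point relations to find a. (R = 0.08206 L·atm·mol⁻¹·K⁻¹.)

a ≈ 5.455 L²·atm/mol²

From T_c = 8a/(27Rb) and P_c = a/(27b²): a = 27 R² T_c²/(64 P_c).
a = 27×(0.08206)²×(647)²/(64×218) = 76109/13952 = 5.455 L²·atm/mol²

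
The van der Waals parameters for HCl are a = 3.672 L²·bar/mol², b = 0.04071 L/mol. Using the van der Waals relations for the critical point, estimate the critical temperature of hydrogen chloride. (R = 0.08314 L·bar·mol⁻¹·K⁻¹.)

T_c ≈ 321.5 K

For a van der Waals gas, T_c = 8a/(27Rb).
T_c = 8×3.672/(27×0.08314×0.04071) = 29.376/0.091385 = 321.5 K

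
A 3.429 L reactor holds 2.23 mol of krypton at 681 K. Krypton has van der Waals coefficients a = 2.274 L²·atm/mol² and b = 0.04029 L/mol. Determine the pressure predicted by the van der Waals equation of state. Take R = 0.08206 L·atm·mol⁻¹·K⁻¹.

P = nRT/(V − nb) − a n²/V²
nRT/(V − nb) = (2.23)(0.08206)(681)/(3.429 − 2.23×0.04029) = 124.62/3.3392 = 37.320 atm
a n²/V² = (2.274)(2.23)²/(3.429)² = 0.96176 atm
P = 37.320 − 0.96176 = 36.36 atm

P ≈ 36.36 atm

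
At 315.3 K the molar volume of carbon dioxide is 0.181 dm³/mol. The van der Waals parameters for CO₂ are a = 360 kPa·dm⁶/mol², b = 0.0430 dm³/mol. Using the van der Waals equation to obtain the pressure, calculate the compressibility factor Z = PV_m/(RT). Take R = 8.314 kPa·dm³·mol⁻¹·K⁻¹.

Z ≈ 0.5529

P = RT/(V_m − b) − a/V_m² = (8.314)(315.3)/(0.181 − 0.0430) − 360/(0.181)²
  = 2621.4/0.13800 − 10989 = 18996 − 10989 = 8007 kPa
Z = PV_m/(RT) = (8007)(0.181)/((8.314)(315.3)) = 1449.3/2621.4 = 0.5529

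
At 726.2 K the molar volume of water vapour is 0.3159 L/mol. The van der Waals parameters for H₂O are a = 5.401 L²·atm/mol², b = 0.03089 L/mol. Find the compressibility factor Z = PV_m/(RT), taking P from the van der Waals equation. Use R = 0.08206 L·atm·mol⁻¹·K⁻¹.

P = RT/(V_m − b) − a/V_m² = (0.08206)(726.2)/(0.3159 − 0.03089) − 5.401/(0.3159)²
  = 59.592/0.28501 − 54.122 = 209.09 − 54.122 = 154.97 atm
Z = PV_m/(RT) = (154.97)(0.3159)/((0.08206)(726.2)) = 48.955/59.592 = 0.8215

Z ≈ 0.8215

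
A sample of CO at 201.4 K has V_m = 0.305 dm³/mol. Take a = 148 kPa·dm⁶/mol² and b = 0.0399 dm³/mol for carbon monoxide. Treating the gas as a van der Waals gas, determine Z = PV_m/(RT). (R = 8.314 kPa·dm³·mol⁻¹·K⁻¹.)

P = RT/(V_m − b) − a/V_m² = (8.314)(201.4)/(0.305 − 0.0399) − 148/(0.305)²
  = 1674.4/0.26510 − 1591.0 = 6316.1 − 1591.0 = 4725.1 kPa
Z = PV_m/(RT) = (4725.1)(0.305)/((8.314)(201.4)) = 1441.2/1674.4 = 0.8607

Z ≈ 0.8607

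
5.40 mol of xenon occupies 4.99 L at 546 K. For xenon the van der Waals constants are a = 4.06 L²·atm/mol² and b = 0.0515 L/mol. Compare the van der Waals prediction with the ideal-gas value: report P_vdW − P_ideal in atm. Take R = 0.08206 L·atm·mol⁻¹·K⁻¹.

Ideal: P_ideal = nRT/V = (5.40)(0.08206)(546)/4.99 = 48.4861 atm
vdW: P = nRT/(V − nb) − a n²/V² = 241.946/4.71190 − 118.390/24.9001 = 51.3479 − 4.75460 = 46.5933 atm
ΔP = 46.5933 − 48.4861 = -1.893 atm

ΔP ≈ -1.893 atm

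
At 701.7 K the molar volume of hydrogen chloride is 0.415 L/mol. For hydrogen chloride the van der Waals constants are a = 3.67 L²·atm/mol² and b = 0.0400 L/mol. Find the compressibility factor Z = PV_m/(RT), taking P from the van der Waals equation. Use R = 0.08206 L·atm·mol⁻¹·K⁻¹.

Z ≈ 0.9531

P = RT/(V_m − b) − a/V_m² = (0.08206)(701.7)/(0.415 − 0.0400) − 3.67/(0.415)²
  = 57.582/0.37500 − 21.309 = 153.55 − 21.309 = 132.24 atm
Z = PV_m/(RT) = (132.24)(0.415)/((0.08206)(701.7)) = 54.880/57.582 = 0.9531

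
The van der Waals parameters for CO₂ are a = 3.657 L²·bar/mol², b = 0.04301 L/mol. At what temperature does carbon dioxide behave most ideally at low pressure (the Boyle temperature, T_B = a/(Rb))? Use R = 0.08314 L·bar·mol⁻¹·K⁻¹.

T_B ≈ 1023 K

For a van der Waals gas the second virial coefficient B₂ = b − a/(RT) vanishes at T_B = a/(Rb).
T_B = 3.657/(0.08314×0.04301) = 3.657/0.0035759 = 1023 K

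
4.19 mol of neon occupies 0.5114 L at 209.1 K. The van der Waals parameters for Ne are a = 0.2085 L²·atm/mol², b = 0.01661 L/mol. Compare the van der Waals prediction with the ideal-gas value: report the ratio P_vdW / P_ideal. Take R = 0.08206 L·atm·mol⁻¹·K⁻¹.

P_vdW / P_ideal ≈ 1.058

Ideal: P_ideal = nRT/V = (4.19)(0.08206)(209.1)/0.5114 = 140.585 atm
vdW: P = nRT/(V − nb) − a n²/V² = 71.8951/0.441804 − 3.66045/0.261530 = 162.731 − 13.9963 = 148.735 atm
Ratio = 148.735/140.585 = 1.058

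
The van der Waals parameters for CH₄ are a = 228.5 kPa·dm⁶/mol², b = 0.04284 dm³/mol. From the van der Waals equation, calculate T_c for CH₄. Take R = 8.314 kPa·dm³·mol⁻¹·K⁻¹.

For a van der Waals gas, T_c = 8a/(27Rb).
T_c = 8×228.5/(27×8.314×0.04284) = 1828.0/9.6166 = 190.1 K

T_c ≈ 190.1 K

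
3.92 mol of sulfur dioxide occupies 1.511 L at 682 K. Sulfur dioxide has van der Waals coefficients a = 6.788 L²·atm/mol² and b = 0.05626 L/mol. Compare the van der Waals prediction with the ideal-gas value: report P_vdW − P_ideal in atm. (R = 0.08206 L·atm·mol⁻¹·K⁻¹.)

ΔP ≈ -20.87 atm

Ideal: P_ideal = nRT/V = (3.92)(0.08206)(682)/1.511 = 145.190 atm
vdW: P = nRT/(V − nb) − a n²/V² = 219.382/1.29046 − 104.307/2.28312 = 170.003 − 45.6862 = 124.317 atm
ΔP = 124.317 − 145.190 = -20.87 atm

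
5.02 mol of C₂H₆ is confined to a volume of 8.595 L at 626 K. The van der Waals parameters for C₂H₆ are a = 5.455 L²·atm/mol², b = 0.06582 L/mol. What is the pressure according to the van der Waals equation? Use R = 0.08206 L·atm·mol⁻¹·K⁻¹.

P = nRT/(V − nb) − a n²/V²
nRT/(V − nb) = (5.02)(0.08206)(626)/(8.595 − 5.02×0.06582) = 257.88/8.2646 = 31.203 atm
a n²/V² = (5.455)(5.02)²/(8.595)² = 1.8608 atm
P = 31.203 − 1.8608 = 29.34 atm

P ≈ 29.34 atm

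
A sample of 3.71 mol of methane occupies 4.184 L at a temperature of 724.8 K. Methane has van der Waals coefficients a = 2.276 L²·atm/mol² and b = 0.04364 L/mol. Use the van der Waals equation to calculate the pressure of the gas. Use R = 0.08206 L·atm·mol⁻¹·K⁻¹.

P = nRT/(V − nb) − a n²/V²
nRT/(V − nb) = (3.71)(0.08206)(724.8)/(4.184 − 3.71×0.04364) = 220.66/4.0221 = 54.862 atm
a n²/V² = (2.276)(3.71)²/(4.184)² = 1.7895 atm
P = 54.862 − 1.7895 = 53.07 atm

P ≈ 53.07 atm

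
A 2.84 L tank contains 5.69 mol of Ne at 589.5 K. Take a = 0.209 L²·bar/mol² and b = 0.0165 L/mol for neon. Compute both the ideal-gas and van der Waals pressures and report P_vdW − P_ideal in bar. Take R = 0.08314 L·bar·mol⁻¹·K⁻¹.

ΔP ≈ 2.52 bar

Ideal: P_ideal = nRT/V = (5.69)(0.08314)(589.5)/2.84 = 98.1946 bar
vdW: P = nRT/(V − nb) − a n²/V² = 278.873/2.74612 − 6.76660/8.06560 = 101.552 − 0.838946 = 100.713 bar
ΔP = 100.713 − 98.1946 = 2.52 bar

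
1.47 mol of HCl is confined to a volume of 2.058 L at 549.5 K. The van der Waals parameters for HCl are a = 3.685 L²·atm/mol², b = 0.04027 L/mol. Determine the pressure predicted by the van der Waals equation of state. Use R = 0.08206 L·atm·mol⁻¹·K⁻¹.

P ≈ 31.28 atm

P = nRT/(V − nb) − a n²/V²
nRT/(V − nb) = (1.47)(0.08206)(549.5)/(2.058 − 1.47×0.04027) = 66.285/1.9988 = 33.162 atm
a n²/V² = (3.685)(1.47)²/(2.058)² = 1.8801 atm
P = 33.162 − 1.8801 = 31.28 atm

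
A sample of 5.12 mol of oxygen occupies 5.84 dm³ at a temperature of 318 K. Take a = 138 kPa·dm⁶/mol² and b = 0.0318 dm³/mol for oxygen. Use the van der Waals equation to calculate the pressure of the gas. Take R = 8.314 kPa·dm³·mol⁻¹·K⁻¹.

P = nRT/(V − nb) − a n²/V²
nRT/(V − nb) = (5.12)(8.314)(318)/(5.84 − 5.12×0.0318) = 13537/5.6772 = 2384.5 kPa
a n²/V² = (138)(5.12)²/(5.84)² = 106.07 kPa
P = 2384.5 − 106.07 = 2278 kPa

P ≈ 2278 kPa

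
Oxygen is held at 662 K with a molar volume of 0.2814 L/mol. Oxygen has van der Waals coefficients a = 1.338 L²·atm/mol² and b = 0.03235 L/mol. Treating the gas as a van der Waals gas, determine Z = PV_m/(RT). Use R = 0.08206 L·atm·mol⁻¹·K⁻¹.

Z ≈ 1.042

P = RT/(V_m − b) − a/V_m² = (0.08206)(662)/(0.2814 − 0.03235) − 1.338/(0.2814)²
  = 54.324/0.24905 − 16.897 = 218.12 − 16.897 = 201.22 atm
Z = PV_m/(RT) = (201.22)(0.2814)/((0.08206)(662)) = 56.623/54.324 = 1.042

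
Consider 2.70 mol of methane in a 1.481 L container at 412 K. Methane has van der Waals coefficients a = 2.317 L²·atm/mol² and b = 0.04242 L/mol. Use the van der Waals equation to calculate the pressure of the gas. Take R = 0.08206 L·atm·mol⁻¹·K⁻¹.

P ≈ 59.10 atm

P = nRT/(V − nb) − a n²/V²
nRT/(V − nb) = (2.70)(0.08206)(412)/(1.481 − 2.70×0.04242) = 91.284/1.3665 = 66.801 atm
a n²/V² = (2.317)(2.70)²/(1.481)² = 7.7009 atm
P = 66.801 − 7.7009 = 59.10 atm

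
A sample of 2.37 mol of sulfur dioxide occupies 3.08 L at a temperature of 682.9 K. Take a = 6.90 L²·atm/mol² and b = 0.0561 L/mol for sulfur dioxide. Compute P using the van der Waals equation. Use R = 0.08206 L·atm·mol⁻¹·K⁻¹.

P = nRT/(V − nb) − a n²/V²
nRT/(V − nb) = (2.37)(0.08206)(682.9)/(3.08 − 2.37×0.0561) = 132.81/2.9470 = 45.066 atm
a n²/V² = (6.90)(2.37)²/(3.08)² = 4.0855 atm
P = 45.066 − 4.0855 = 40.98 atm

P ≈ 40.98 atm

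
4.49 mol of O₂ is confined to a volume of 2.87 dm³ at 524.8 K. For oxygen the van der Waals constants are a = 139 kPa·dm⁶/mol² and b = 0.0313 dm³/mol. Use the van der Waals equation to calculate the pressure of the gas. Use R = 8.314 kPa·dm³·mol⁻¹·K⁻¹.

P ≈ 6837 kPa

P = nRT/(V − nb) − a n²/V²
nRT/(V − nb) = (4.49)(8.314)(524.8)/(2.87 − 4.49×0.0313) = 19591/2.7295 = 7177.5 kPa
a n²/V² = (139)(4.49)²/(2.87)² = 340.21 kPa
P = 7177.5 − 340.21 = 6837 kPa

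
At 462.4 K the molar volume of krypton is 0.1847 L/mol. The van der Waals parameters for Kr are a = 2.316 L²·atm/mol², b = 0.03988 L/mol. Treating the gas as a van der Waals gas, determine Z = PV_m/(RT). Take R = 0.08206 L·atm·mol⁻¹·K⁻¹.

P = RT/(V_m − b) − a/V_m² = (0.08206)(462.4)/(0.1847 − 0.03988) − 2.316/(0.1847)²
  = 37.945/0.14482 − 67.890 = 262.01 − 67.890 = 194.12 atm
Z = PV_m/(RT) = (194.12)(0.1847)/((0.08206)(462.4)) = 35.854/37.945 = 0.9449

Z ≈ 0.9449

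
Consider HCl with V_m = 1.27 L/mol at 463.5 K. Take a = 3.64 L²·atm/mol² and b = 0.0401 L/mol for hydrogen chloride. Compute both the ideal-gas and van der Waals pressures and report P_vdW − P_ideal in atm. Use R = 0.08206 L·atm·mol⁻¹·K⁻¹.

Ideal: P_ideal = RT/V_m = (0.08206)(463.5)/1.27 = 29.9487 atm
vdW: P = RT/(V_m − b) − a/V_m² = 38.0348/1.22990 − 3.64/1.61290 = 30.9251 − 2.25680 = 28.6683 atm
ΔP = 28.6683 − 29.9487 = -1.280 atm

ΔP ≈ -1.280 atm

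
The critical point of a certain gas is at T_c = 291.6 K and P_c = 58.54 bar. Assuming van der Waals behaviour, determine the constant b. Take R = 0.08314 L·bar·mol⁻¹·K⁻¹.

From T_c = 8a/(27Rb) and P_c = a/(27b²): b = R T_c/(8 P_c).
b = (0.08314)(291.6)/(8×58.54) = 24.244/468.32 = 0.05177 L/mol

b ≈ 0.05177 L/mol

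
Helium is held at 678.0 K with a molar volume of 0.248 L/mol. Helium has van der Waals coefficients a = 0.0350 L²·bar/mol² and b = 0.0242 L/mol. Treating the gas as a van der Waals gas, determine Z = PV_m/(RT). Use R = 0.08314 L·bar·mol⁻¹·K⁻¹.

P = RT/(V_m − b) − a/V_m² = (0.08314)(678.0)/(0.248 − 0.0242) − 0.0350/(0.248)²
  = 56.369/0.22380 − 0.56907 = 251.87 − 0.56907 = 251.30 bar
Z = PV_m/(RT) = (251.30)(0.248)/((0.08314)(678.0)) = 62.322/56.369 = 1.106

Z ≈ 1.106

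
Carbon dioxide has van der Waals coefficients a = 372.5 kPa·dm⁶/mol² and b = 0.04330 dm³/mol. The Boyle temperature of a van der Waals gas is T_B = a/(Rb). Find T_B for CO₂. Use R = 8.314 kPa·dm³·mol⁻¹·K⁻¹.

T_B ≈ 1035 K

For a van der Waals gas the second virial coefficient B₂ = b − a/(RT) vanishes at T_B = a/(Rb).
T_B = 372.5/(8.314×0.04330) = 372.5/0.36000 = 1035 K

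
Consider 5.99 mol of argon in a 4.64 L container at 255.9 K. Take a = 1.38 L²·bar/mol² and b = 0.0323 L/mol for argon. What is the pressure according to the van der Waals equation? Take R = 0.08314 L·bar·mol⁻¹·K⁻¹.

P = nRT/(V − nb) − a n²/V²
nRT/(V − nb) = (5.99)(0.08314)(255.9)/(4.64 − 5.99×0.0323) = 127.44/4.4465 = 28.661 bar
a n²/V² = (1.38)(5.99)²/(4.64)² = 2.2998 bar
P = 28.661 − 2.2998 = 26.36 bar

P ≈ 26.36 bar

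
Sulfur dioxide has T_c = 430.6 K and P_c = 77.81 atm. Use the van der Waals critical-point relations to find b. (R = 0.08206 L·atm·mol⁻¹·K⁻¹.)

b ≈ 0.05676 L/mol

From T_c = 8a/(27Rb) and P_c = a/(27b²): b = R T_c/(8 P_c).
b = (0.08206)(430.6)/(8×77.81) = 35.335/622.48 = 0.05676 L/mol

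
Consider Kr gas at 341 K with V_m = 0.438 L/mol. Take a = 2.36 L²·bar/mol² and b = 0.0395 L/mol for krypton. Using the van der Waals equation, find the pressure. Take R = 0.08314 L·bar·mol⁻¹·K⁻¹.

P = RT/(V_m − b) − a/V_m²
RT/(V_m − b) = (0.08314)(341)/(0.438 − 0.0395) = 28.351/0.39850 = 71.144 bar
a/V_m² = 2.36/(0.438)² = 12.302 bar
P = 71.144 − 12.302 = 58.84 bar

P ≈ 58.84 bar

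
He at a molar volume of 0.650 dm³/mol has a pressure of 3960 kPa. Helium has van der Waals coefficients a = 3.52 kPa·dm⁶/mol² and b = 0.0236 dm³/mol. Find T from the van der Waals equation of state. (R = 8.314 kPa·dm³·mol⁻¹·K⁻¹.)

T = (P + a/V_m²)(V_m − b)/R
P + a/V_m² = 3960 + 3.52/(0.650)² = 3968.3 kPa
V_m − b = 0.650 − 0.0236 = 0.62640 dm³/mol
T = (3968.3)(0.62640)/8.314 = 299.0 K

T ≈ 299.0 K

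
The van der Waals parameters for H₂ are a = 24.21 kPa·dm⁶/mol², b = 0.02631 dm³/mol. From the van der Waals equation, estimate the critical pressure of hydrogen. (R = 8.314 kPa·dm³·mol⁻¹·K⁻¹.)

P_c ≈ 1295 kPa

For a van der Waals gas, P_c = a/(27b²).
P_c = 24.21/(27×(0.02631)²) = 24.21/0.018690 = 1295 kPa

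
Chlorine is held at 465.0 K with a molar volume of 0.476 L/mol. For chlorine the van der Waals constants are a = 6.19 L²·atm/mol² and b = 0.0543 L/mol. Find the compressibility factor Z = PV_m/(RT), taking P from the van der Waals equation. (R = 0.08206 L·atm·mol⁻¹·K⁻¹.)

Z ≈ 0.7880

P = RT/(V_m − b) − a/V_m² = (0.08206)(465.0)/(0.476 − 0.0543) − 6.19/(0.476)²
  = 38.158/0.42170 − 27.320 = 90.486 − 27.320 = 63.166 atm
Z = PV_m/(RT) = (63.166)(0.476)/((0.08206)(465.0)) = 30.067/38.158 = 0.7880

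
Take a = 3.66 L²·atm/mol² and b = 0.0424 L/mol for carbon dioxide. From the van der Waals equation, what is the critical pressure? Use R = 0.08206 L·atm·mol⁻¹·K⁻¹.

For a van der Waals gas, P_c = a/(27b²).
P_c = 3.66/(27×(0.0424)²) = 3.66/0.048540 = 75.40 atm

P_c ≈ 75.40 atm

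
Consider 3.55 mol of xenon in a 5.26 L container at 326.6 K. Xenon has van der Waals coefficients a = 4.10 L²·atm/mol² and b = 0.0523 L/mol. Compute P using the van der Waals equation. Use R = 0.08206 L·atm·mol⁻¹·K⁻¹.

P = nRT/(V − nb) − a n²/V²
nRT/(V − nb) = (3.55)(0.08206)(326.6)/(5.26 − 3.55×0.0523) = 95.143/5.0743 = 18.750 atm
a n²/V² = (4.10)(3.55)²/(5.26)² = 1.8675 atm
P = 18.750 − 1.8675 = 16.88 atm

P ≈ 16.88 atm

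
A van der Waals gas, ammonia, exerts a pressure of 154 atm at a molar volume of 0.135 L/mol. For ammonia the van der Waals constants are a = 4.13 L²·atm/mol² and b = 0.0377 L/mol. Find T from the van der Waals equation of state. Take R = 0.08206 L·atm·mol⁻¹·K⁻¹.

T ≈ 451.3 K

T = (P + a/V_m²)(V_m − b)/R
P + a/V_m² = 154 + 4.13/(0.135)² = 380.61 atm
V_m − b = 0.135 − 0.0377 = 0.097300 L/mol
T = (380.61)(0.097300)/0.08206 = 451.3 K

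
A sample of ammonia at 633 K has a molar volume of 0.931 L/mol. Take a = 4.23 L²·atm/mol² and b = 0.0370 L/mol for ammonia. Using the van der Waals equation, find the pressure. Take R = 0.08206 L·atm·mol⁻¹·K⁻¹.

P ≈ 53.22 atm

P = RT/(V_m − b) − a/V_m²
RT/(V_m − b) = (0.08206)(633)/(0.931 − 0.0370) = 51.944/0.89400 = 58.103 atm
a/V_m² = 4.23/(0.931)² = 4.8802 atm
P = 58.103 − 4.8802 = 53.22 atm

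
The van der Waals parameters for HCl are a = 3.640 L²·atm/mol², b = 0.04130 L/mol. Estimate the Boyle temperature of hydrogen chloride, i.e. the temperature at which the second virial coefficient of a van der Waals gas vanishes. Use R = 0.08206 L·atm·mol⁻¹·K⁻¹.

For a van der Waals gas the second virial coefficient B₂ = b − a/(RT) vanishes at T_B = a/(Rb).
T_B = 3.640/(0.08206×0.04130) = 3.640/0.0033891 = 1074 K

T_B ≈ 1074 K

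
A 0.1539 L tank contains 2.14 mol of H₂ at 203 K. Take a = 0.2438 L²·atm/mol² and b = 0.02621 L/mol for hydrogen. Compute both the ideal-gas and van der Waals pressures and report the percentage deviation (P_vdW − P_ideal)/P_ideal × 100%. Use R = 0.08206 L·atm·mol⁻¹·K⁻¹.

Ideal: P_ideal = nRT/V = (2.14)(0.08206)(203)/0.1539 = 231.634 atm
vdW: P = nRT/(V − nb) − a n²/V² = 35.6485/0.0978106 − 1.11651/0.0236852 = 364.465 − 47.1396 = 317.325 atm
% deviation = (317.325 − 231.634)/231.634 × 100% = 36.99%

36.99 %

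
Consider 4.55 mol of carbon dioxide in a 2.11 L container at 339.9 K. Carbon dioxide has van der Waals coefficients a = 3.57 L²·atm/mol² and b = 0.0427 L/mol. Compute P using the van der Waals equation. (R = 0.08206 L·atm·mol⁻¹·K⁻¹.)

P = nRT/(V − nb) − a n²/V²
nRT/(V − nb) = (4.55)(0.08206)(339.9)/(2.11 − 4.55×0.0427) = 126.91/1.9157 = 66.247 atm
a n²/V² = (3.57)(4.55)²/(2.11)² = 16.601 atm
P = 66.247 − 16.601 = 49.65 atm

P ≈ 49.65 atm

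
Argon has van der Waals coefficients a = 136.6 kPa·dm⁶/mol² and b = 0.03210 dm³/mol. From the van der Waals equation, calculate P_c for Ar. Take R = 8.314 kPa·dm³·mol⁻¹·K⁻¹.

P_c ≈ 4910 kPa

For a van der Waals gas, P_c = a/(27b²).
P_c = 136.6/(27×(0.03210)²) = 136.6/0.027821 = 4910 kPa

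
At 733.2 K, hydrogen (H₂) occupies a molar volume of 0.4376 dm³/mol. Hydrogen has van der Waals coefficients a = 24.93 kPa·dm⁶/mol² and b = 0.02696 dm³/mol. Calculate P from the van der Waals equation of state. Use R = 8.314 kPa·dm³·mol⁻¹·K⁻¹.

P = RT/(V_m − b) − a/V_m²
RT/(V_m − b) = (8.314)(733.2)/(0.4376 − 0.02696) = 6095.8/0.41064 = 14845 kPa
a/V_m² = 24.93/(0.4376)² = 130.19 kPa
P = 14845 − 130.19 = 14715 kPa

P ≈ 14715 kPa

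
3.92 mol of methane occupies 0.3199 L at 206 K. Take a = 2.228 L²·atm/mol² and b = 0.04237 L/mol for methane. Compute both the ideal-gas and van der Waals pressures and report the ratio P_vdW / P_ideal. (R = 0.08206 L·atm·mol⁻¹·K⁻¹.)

Ideal: P_ideal = nRT/V = (3.92)(0.08206)(206)/0.3199 = 207.143 atm
vdW: P = nRT/(V − nb) − a n²/V² = 66.2651/0.153810 − 34.2363/0.102336 = 430.824 − 334.548 = 96.276 atm
Ratio = 96.276/207.143 = 0.4648

P_vdW / P_ideal ≈ 0.4648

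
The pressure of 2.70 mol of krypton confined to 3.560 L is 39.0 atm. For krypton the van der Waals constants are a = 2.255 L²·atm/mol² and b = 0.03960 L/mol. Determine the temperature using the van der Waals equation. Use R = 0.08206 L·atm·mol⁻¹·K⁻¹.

T = (P + a n²/V²)(V − nb)/(nR)
P + a n²/V² = 39.0 + (2.255)(2.70)²/(3.560)² = 40.297 atm
V − nb = 3.560 − (2.70)(0.03960) = 3.4531 L
T = (40.297)(3.4531)/((2.70)(0.08206)) = 628.0 K

T ≈ 628.0 K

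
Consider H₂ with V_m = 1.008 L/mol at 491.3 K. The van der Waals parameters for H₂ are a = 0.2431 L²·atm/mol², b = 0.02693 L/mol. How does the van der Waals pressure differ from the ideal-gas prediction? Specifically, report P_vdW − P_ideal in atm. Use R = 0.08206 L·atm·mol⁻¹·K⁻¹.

ΔP ≈ 0.859 atm

Ideal: P_ideal = RT/V_m = (0.08206)(491.3)/1.008 = 39.9961 atm
vdW: P = RT/(V_m − b) − a/V_m² = 40.3161/0.981070 − 0.2431/1.01606 = 41.0940 − 0.239258 = 40.8547 atm
ΔP = 40.8547 − 39.9961 = 0.859 atm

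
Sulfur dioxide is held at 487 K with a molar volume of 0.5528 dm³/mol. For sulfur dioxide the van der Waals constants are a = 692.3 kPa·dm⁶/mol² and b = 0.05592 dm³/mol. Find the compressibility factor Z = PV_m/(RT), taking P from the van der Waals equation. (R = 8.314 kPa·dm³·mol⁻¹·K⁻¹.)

P = RT/(V_m − b) − a/V_m² = (8.314)(487)/(0.5528 − 0.05592) − 692.3/(0.5528)²
  = 4048.9/0.49688 − 2265.5 = 8148.6 − 2265.5 = 5883.1 kPa
Z = PV_m/(RT) = (5883.1)(0.5528)/((8.314)(487)) = 3252.2/4048.9 = 0.8032

Z ≈ 0.8032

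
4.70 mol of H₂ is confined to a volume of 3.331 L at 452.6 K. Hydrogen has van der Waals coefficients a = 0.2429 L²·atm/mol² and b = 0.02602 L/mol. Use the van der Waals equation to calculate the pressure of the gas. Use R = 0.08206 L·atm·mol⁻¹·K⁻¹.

P = nRT/(V − nb) − a n²/V²
nRT/(V − nb) = (4.70)(0.08206)(452.6)/(3.331 − 4.70×0.02602) = 174.56/3.2087 = 54.402 atm
a n²/V² = (0.2429)(4.70)²/(3.331)² = 0.48359 atm
P = 54.402 − 0.48359 = 53.92 atm

P ≈ 53.92 atm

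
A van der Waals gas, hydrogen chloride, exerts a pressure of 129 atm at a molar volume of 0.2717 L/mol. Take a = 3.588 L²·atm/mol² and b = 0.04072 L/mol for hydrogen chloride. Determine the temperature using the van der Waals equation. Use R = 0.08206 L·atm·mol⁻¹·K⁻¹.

T = (P + a/V_m²)(V_m − b)/R
P + a/V_m² = 129 + 3.588/(0.2717)² = 177.60 atm
V_m − b = 0.2717 − 0.04072 = 0.23098 L/mol
T = (177.60)(0.23098)/0.08206 = 499.9 K

T ≈ 499.9 K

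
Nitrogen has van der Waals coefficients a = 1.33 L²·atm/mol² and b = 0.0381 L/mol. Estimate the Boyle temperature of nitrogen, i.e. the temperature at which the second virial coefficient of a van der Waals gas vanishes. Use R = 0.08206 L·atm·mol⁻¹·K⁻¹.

T_B ≈ 425.4 K

For a van der Waals gas the second virial coefficient B₂ = b − a/(RT) vanishes at T_B = a/(Rb).
T_B = 1.33/(0.08206×0.0381) = 1.33/0.0031265 = 425.4 K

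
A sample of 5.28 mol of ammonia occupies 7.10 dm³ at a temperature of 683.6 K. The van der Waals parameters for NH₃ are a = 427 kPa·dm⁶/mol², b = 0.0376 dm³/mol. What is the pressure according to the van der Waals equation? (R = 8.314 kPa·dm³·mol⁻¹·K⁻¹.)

P ≈ 4112 kPa

P = nRT/(V − nb) − a n²/V²
nRT/(V − nb) = (5.28)(8.314)(683.6)/(7.10 − 5.28×0.0376) = 30009/6.9015 = 4348.2 kPa
a n²/V² = (427)(5.28)²/(7.10)² = 236.15 kPa
P = 4348.2 − 236.15 = 4112 kPa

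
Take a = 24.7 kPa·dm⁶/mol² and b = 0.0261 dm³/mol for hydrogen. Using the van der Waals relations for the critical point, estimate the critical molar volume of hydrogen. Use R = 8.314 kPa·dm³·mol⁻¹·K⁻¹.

For a van der Waals gas, V_m,c = 3b.
V_m,c = 3×0.0261 = 0.07830 dm³/mol

V_m,c ≈ 0.07830 dm³/mol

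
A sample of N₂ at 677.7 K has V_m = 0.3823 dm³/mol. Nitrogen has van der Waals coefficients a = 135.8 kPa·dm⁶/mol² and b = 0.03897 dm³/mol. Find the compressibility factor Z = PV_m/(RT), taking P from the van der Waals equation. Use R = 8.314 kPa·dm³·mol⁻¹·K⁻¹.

Z ≈ 1.050

P = RT/(V_m − b) − a/V_m² = (8.314)(677.7)/(0.3823 − 0.03897) − 135.8/(0.3823)²
  = 5634.4/0.34333 − 929.16 = 16411 − 929.16 = 15482 kPa
Z = PV_m/(RT) = (15482)(0.3823)/((8.314)(677.7)) = 5918.8/5634.4 = 1.050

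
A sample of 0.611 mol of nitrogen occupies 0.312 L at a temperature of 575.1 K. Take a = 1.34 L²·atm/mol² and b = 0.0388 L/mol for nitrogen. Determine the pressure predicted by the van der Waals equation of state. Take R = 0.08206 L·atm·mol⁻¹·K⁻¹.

P ≈ 94.88 atm

P = nRT/(V − nb) − a n²/V²
nRT/(V − nb) = (0.611)(0.08206)(575.1)/(0.312 − 0.611×0.0388) = 28.835/0.28829 = 100.02 atm
a n²/V² = (1.34)(0.611)²/(0.312)² = 5.1390 atm
P = 100.02 − 5.1390 = 94.88 atm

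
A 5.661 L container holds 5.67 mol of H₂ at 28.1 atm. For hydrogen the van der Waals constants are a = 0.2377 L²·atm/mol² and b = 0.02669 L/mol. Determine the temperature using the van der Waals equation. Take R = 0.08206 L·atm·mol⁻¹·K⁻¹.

T = (P + a n²/V²)(V − nb)/(nR)
P + a n²/V² = 28.1 + (0.2377)(5.67)²/(5.661)² = 28.338 atm
V − nb = 5.661 − (5.67)(0.02669) = 5.5097 L
T = (28.338)(5.5097)/((5.67)(0.08206)) = 335.6 K

T ≈ 335.6 K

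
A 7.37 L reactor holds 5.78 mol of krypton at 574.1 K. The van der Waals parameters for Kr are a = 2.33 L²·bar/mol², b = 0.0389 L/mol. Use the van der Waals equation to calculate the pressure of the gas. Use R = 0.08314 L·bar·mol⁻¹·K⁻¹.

P = nRT/(V − nb) − a n²/V²
nRT/(V − nb) = (5.78)(0.08314)(574.1)/(7.37 − 5.78×0.0389) = 275.88/7.1452 = 38.611 bar
a n²/V² = (2.33)(5.78)²/(7.37)² = 1.4331 bar
P = 38.611 − 1.4331 = 37.18 bar

P ≈ 37.18 bar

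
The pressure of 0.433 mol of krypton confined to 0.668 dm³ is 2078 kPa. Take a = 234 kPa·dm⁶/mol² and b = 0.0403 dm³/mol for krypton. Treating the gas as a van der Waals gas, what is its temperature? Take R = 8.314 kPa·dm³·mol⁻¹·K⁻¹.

T = (P + a n²/V²)(V − nb)/(nR)
P + a n²/V² = 2078 + (234)(0.433)²/(0.668)² = 2176.3 kPa
V − nb = 0.668 − (0.433)(0.0403) = 0.65055 dm³
T = (2176.3)(0.65055)/((0.433)(8.314)) = 393.3 K

T ≈ 393.3 K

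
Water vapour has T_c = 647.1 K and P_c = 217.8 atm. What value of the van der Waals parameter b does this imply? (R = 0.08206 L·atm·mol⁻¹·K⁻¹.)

From T_c = 8a/(27Rb) and P_c = a/(27b²): b = R T_c/(8 P_c).
b = (0.08206)(647.1)/(8×217.8) = 53.101/1742.4 = 0.03048 L/mol

b ≈ 0.03048 L/mol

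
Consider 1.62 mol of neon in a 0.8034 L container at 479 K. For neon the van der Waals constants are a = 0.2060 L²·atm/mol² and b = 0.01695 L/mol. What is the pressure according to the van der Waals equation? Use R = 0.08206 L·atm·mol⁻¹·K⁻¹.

P = nRT/(V − nb) − a n²/V²
nRT/(V − nb) = (1.62)(0.08206)(479)/(0.8034 − 1.62×0.01695) = 63.677/0.77594 = 82.064 atm
a n²/V² = (0.2060)(1.62)²/(0.8034)² = 0.83759 atm
P = 82.064 − 0.83759 = 81.23 atm

P ≈ 81.23 atm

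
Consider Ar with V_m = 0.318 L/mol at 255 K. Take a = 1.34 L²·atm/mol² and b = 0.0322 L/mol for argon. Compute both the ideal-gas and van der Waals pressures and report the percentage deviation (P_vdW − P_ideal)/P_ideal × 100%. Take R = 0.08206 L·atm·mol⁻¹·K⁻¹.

Ideal: P_ideal = RT/V_m = (0.08206)(255)/0.318 = 65.8028 atm
vdW: P = RT/(V_m − b) − a/V_m² = 20.9253/0.285800 − 1.34/0.101124 = 73.2166 − 13.2511 = 59.9655 atm
% deviation = (59.9655 − 65.8028)/65.8028 × 100% = -8.87%

-8.87 %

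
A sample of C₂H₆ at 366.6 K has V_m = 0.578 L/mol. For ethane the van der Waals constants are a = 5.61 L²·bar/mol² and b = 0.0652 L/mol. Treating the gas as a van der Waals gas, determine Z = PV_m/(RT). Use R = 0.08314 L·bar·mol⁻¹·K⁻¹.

Z ≈ 0.8087

P = RT/(V_m − b) − a/V_m² = (0.08314)(366.6)/(0.578 − 0.0652) − 5.61/(0.578)²
  = 30.479/0.51280 − 16.792 = 59.436 − 16.792 = 42.644 bar
Z = PV_m/(RT) = (42.644)(0.578)/((0.08314)(366.6)) = 24.648/30.479 = 0.8087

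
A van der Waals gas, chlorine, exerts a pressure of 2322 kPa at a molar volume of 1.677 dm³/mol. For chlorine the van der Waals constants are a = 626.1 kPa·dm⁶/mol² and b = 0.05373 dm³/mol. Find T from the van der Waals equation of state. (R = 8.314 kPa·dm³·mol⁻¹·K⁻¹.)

T = (P + a/V_m²)(V_m − b)/R
P + a/V_m² = 2322 + 626.1/(1.677)² = 2544.6 kPa
V_m − b = 1.677 − 0.05373 = 1.6233 dm³/mol
T = (2544.6)(1.6233)/8.314 = 496.8 K

T ≈ 496.8 K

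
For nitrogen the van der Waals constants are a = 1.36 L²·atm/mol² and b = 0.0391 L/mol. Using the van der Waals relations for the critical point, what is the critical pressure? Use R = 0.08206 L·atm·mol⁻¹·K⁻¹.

For a van der Waals gas, P_c = a/(27b²).
P_c = 1.36/(27×(0.0391)²) = 1.36/0.041278 = 32.95 atm

P_c ≈ 32.95 atm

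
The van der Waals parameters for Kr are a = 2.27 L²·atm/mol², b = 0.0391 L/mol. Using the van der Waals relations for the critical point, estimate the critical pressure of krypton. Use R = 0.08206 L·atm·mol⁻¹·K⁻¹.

For a van der Waals gas, P_c = a/(27b²).
P_c = 2.27/(27×(0.0391)²) = 2.27/0.041278 = 54.99 atm

P_c ≈ 54.99 atm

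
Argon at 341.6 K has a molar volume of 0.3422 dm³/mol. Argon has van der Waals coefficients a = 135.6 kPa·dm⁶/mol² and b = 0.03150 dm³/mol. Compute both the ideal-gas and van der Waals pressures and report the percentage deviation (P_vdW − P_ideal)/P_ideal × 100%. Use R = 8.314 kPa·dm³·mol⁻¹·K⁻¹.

-3.81 %

Ideal: P_ideal = RT/V_m = (8.314)(341.6)/0.3422 = 8299.42 kPa
vdW: P = RT/(V_m − b) − a/V_m² = 2840.06/0.310700 − 135.6/0.117101 = 9140.84 − 1157.97 = 7982.87 kPa
% deviation = (7982.87 − 8299.42)/8299.42 × 100% = -3.81%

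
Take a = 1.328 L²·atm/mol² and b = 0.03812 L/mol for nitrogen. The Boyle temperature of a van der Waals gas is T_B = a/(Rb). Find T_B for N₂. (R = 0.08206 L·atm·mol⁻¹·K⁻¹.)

For a van der Waals gas the second virial coefficient B₂ = b − a/(RT) vanishes at T_B = a/(Rb).
T_B = 1.328/(0.08206×0.03812) = 1.328/0.0031281 = 424.5 K

T_B ≈ 424.5 K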